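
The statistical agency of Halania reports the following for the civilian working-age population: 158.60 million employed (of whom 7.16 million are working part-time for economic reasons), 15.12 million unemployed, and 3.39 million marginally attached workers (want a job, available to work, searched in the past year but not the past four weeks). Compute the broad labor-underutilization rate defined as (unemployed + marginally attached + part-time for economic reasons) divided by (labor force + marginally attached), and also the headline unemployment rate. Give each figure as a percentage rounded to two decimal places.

Labor force = 158.60 + 15.12 = 173.72 million.
Numerator = 15.12 + 3.39 + 7.16 = 25.67 million.
Denominator = 173.72 + 3.39 = 177.11 million.
Broad rate = 25.67 / 177.11 = 14.49%.
Headline unemployment rate = 15.12 / 173.72 = 8.70%.

Broad underutilization rate ≈ 14.49%; headline unemployment rate ≈ 8.70%.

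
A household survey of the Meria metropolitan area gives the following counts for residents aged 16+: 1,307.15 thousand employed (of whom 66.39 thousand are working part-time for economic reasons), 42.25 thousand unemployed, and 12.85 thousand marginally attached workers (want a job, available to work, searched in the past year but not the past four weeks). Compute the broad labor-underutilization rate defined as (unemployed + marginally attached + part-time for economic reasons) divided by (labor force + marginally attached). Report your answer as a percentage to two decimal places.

Broad underutilization rate ≈ 8.92%.

Labor force = 1,307.15 + 42.25 = 1,349.40 thousand.
Numerator = 42.25 + 12.85 + 66.39 = 121.49 thousand.
Denominator = 1,349.40 + 12.85 = 1,362.25 thousand.
Broad rate = 121.49 / 1,362.25 = 8.92%.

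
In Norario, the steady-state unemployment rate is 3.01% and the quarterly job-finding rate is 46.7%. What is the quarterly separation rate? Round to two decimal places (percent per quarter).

From u* = s/(s+f): s = u·f/(1−u).
s = 0.0301 × 46.7 / (1 − 0.0301) = 1.4057 / 0.9699 ≈ 1.45% per quarter.

Separation rate ≈ 1.45% per quarter.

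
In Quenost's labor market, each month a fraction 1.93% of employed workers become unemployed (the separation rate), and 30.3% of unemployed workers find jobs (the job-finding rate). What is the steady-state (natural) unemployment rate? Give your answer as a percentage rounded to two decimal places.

Steady-state unemployment rate ≈ 5.99%.

At steady state the flows balance: s·E = f·U, so U/(E+U) = s/(s+f).
u* = 1.93 / (1.93 + 30.3) = 1.93 / 32.23 = 5.99%.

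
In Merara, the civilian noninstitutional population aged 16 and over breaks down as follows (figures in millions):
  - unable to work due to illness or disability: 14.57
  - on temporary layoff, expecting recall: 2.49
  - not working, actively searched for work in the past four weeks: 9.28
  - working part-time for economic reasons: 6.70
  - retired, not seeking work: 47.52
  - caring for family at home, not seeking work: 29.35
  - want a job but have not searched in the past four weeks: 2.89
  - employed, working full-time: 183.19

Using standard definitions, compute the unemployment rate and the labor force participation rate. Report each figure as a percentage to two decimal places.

Unemployment rate ≈ 5.84%; labor force participation rate ≈ 68.13%.

Employed = 6.70 + 183.19 = 189.89 million (anyone who worked, including part-time for economic reasons, counts as employed).
Unemployed = 2.49 + 9.28 = 11.77 million (jobless and actively searching, or on temporary layoff).
Labor force = 189.89 + 11.77 = 201.66 million.
Not in labor force = 14.57 + 47.52 + 29.35 + 2.89 = 94.33 million (those not working and not actively searching are outside the labor force — including those who want a job but have given up searching).
Civilian working-age population = 201.66 + 94.33 = 295.99 million.
Unemployment rate = 11.77 / 201.66 = 5.84%.
Labor force participation rate = 201.66 / 295.99 = 68.13%.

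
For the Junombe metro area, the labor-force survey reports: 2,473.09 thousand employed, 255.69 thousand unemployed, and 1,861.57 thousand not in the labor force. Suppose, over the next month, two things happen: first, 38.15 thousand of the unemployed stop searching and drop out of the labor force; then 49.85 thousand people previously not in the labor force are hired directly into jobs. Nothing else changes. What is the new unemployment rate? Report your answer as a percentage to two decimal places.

Initially, labor force = 2,473.09 + 255.69 = 2,728.78 thousand, so u = 255.69/2,728.78 = 9.37%.
After the first change, unemployed and labor force both fall by 38.15 → E = 2,473.09, U = 217.54, labor force = 2,690.63 thousand.
After the second change, employed and labor force both rise by 49.85; unemployed unchanged → E = 2,522.94, U = 217.54, labor force = 2,740.48 thousand.
New unemployment rate = 217.54 / 2,740.48 = 7.94%.

New unemployment rate ≈ 7.94%.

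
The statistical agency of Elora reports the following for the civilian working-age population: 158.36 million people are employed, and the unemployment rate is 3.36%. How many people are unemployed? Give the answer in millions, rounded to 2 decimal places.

About 5.51 million are unemployed.

Let U be the number unemployed. The labor force is E + U, and U/(E+U) = 0.0336.
So U = 0.0336 × 158.36 / (1 − 0.0336) = 5.3209 / 0.9664 ≈ 5.51 million.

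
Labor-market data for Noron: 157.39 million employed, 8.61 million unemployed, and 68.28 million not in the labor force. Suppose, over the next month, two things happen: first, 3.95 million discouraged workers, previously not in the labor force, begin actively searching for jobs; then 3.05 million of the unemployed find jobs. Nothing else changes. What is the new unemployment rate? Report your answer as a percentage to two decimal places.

New unemployment rate ≈ 5.60%.

Initially, labor force = 157.39 + 8.61 = 166.00 million, so u = 8.61/166.00 = 5.19%.
After the first change, unemployed and labor force both rise by 3.95 → E = 157.39, U = 12.56, labor force = 169.95 million.
After the second change, unemployed falls and employed rises by 3.05; labor force unchanged → E = 160.44, U = 9.51, labor force = 169.95 million.
New unemployment rate = 9.51 / 169.95 = 5.60%.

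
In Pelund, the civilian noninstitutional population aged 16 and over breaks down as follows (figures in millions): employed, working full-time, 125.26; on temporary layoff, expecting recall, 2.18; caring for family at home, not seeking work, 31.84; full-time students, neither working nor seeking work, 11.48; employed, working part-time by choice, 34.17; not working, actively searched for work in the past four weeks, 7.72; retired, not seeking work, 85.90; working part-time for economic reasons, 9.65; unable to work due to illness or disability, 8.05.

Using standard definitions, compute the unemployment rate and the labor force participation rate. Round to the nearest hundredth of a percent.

Unemployment rate ≈ 5.53%; labor force participation rate ≈ 56.59%.

Employed = 125.26 + 34.17 + 9.65 = 169.08 million (anyone who worked, including part-time for economic reasons, counts as employed).
Unemployed = 2.18 + 7.72 = 9.90 million (jobless and actively searching, or on temporary layoff).
Labor force = 169.08 + 9.90 = 178.98 million.
Not in labor force = 31.84 + 11.48 + 85.90 + 8.05 = 137.27 million (those not working and not actively searching are outside the labor force).
Civilian working-age population = 178.98 + 137.27 = 316.25 million.
Unemployment rate = 9.90 / 178.98 = 5.53%.
Labor force participation rate = 178.98 / 316.25 = 56.59%.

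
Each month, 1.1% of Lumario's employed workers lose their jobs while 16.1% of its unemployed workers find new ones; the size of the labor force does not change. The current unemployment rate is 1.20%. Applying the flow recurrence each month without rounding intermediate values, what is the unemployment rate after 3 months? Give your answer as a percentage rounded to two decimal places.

With a fixed labor force, u_{t+1} = u_t + s·(1−u_t) − f·u_t = u_t·(1−s−f) + s.
Here 1−s−f = 0.828 and s = 0.011.
u_1 = 0.012000 × 0.828 + 0.011 = 0.020936.
u_2 = 0.020936 × 0.828 + 0.011 = 0.028335.
u_3 = 0.028335 × 0.828 + 0.011 = 0.034461.

Unemployment rate after three months ≈ 3.45%.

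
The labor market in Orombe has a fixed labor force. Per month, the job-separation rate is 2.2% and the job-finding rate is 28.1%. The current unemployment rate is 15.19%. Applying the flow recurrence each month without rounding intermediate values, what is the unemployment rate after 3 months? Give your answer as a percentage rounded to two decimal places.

With a fixed labor force, u_{t+1} = u_t + s·(1−u_t) − f·u_t = u_t·(1−s−f) + s.
Here 1−s−f = 0.697 and s = 0.022.
u_1 = 0.151900 × 0.697 + 0.022 = 0.127874.
u_2 = 0.127874 × 0.697 + 0.022 = 0.111128.
u_3 = 0.111128 × 0.697 + 0.022 = 0.099456.

Unemployment rate after three months ≈ 9.95%.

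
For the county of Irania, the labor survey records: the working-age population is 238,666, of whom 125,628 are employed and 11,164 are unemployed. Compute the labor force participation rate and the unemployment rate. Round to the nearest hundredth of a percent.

Labor force participation rate ≈ 57.32%; unemployment rate ≈ 8.16%.

Labor force = employed + unemployed = 125,628 + 11,164 = 136,792.
Unemployment rate = 11,164 / 136,792 = 8.16%.
Labor force participation rate = 136,792 / 238,666 = 57.32%.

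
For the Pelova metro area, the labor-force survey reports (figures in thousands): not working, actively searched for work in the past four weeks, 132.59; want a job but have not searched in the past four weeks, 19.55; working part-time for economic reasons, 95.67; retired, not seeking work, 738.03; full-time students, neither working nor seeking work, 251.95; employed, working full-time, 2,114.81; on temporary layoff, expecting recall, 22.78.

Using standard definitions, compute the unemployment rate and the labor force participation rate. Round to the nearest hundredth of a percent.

Unemployment rate ≈ 6.57%; labor force participation rate ≈ 70.09%.

Employed = 95.67 + 2,114.81 = 2,210.48 thousand (anyone who worked, including part-time for economic reasons, counts as employed).
Unemployed = 132.59 + 22.78 = 155.37 thousand (jobless and actively searching, or on temporary layoff).
Labor force = 2,210.48 + 155.37 = 2,365.85 thousand.
Not in labor force = 19.55 + 738.03 + 251.95 = 1,009.53 thousand (those not working and not actively searching are outside the labor force — including those who want a job but have given up searching).
Civilian working-age population = 2,365.85 + 1,009.53 = 3,375.38 thousand.
Unemployment rate = 155.37 / 2,365.85 = 6.57%.
Labor force participation rate = 2,365.85 / 3,375.38 = 70.09%.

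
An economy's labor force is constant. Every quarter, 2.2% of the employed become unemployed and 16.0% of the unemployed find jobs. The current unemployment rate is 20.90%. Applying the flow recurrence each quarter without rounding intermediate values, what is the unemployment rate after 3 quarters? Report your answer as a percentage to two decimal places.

Unemployment rate after three quarters ≈ 16.91%.

With a fixed labor force, u_{t+1} = u_t + s·(1−u_t) − f·u_t = u_t·(1−s−f) + s.
Here 1−s−f = 0.818 and s = 0.022.
u_1 = 0.209000 × 0.818 + 0.022 = 0.192962.
u_2 = 0.192962 × 0.818 + 0.022 = 0.179843.
u_3 = 0.179843 × 0.818 + 0.022 = 0.169112.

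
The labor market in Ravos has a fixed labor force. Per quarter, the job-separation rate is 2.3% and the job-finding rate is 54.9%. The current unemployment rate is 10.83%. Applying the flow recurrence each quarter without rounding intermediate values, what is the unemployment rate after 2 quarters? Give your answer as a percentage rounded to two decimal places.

Unemployment rate after two quarters ≈ 5.27%.

With a fixed labor force, u_{t+1} = u_t + s·(1−u_t) − f·u_t = u_t·(1−s−f) + s.
Here 1−s−f = 0.428 and s = 0.023.
u_1 = 0.108300 × 0.428 + 0.023 = 0.069352.
u_2 = 0.069352 × 0.428 + 0.023 = 0.052683.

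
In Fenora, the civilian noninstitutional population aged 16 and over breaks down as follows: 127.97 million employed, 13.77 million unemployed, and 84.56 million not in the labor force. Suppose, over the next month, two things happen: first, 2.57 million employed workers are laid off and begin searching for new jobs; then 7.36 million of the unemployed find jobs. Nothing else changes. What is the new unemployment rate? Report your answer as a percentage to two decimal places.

New unemployment rate ≈ 6.34%.

Initially, labor force = 127.97 + 13.77 = 141.74 million, so u = 13.77/141.74 = 9.71%.
After the first change, employed falls and unemployed rises by 2.57; labor force unchanged → E = 125.40, U = 16.34, labor force = 141.74 million.
After the second change, unemployed falls and employed rises by 7.36; labor force unchanged → E = 132.76, U = 8.98, labor force = 141.74 million.
New unemployment rate = 8.98 / 141.74 = 6.34%.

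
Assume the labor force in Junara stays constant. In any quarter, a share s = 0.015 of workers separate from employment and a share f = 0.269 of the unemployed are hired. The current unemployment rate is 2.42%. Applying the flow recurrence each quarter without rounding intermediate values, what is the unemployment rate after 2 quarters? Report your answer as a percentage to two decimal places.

Unemployment rate after two quarters ≈ 3.81%.

With a fixed labor force, u_{t+1} = u_t + s·(1−u_t) − f·u_t = u_t·(1−s−f) + s.
Here 1−s−f = 0.716 and s = 0.015.
u_1 = 0.024200 × 0.716 + 0.015 = 0.032327.
u_2 = 0.032327 × 0.716 + 0.015 = 0.038146.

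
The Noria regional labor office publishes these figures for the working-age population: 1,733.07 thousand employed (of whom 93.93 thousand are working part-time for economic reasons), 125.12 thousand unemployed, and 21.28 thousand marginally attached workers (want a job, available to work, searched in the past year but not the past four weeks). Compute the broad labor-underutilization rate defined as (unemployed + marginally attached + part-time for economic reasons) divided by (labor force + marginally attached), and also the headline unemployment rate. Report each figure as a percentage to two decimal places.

Labor force = 1,733.07 + 125.12 = 1,858.19 thousand.
Numerator = 125.12 + 21.28 + 93.93 = 240.33 thousand.
Denominator = 1,858.19 + 21.28 = 1,879.47 thousand.
Broad rate = 240.33 / 1,879.47 = 12.79%.
Headline unemployment rate = 125.12 / 1,858.19 = 6.73%.

Broad underutilization rate ≈ 12.79%; headline unemployment rate ≈ 6.73%.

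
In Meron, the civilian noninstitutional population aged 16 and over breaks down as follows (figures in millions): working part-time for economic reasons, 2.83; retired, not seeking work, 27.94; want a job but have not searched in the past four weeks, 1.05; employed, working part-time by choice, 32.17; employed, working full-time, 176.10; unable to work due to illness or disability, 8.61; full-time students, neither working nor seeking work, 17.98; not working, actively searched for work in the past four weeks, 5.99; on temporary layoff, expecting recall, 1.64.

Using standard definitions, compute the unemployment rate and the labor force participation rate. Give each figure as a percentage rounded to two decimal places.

Unemployment rate ≈ 3.49%; labor force participation rate ≈ 79.74%.

Employed = 2.83 + 32.17 + 176.10 = 211.10 million (anyone who worked, including part-time for economic reasons, counts as employed).
Unemployed = 5.99 + 1.64 = 7.63 million (jobless and actively searching, or on temporary layoff).
Labor force = 211.10 + 7.63 = 218.73 million.
Not in labor force = 27.94 + 1.05 + 8.61 + 17.98 = 55.58 million (those not working and not actively searching are outside the labor force — including those who want a job but have given up searching).
Civilian working-age population = 218.73 + 55.58 = 274.31 million.
Unemployment rate = 7.63 / 218.73 = 3.49%.
Labor force participation rate = 218.73 / 274.31 = 79.74%.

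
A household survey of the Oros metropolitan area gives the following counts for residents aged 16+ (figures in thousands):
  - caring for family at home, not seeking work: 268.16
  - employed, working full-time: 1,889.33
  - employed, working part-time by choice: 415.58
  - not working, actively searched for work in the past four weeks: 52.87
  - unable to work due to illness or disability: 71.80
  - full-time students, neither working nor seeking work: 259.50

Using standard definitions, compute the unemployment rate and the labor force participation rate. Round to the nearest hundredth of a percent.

Employed = 1,889.33 + 415.58 = 2,304.91 thousand.
Unemployed = 52.87 thousand.
Labor force = 2,304.91 + 52.87 = 2,357.78 thousand.
Not in labor force = 268.16 + 71.80 + 259.50 = 599.46 thousand (those not working and not actively searching are outside the labor force).
Civilian working-age population = 2,357.78 + 599.46 = 2,957.24 thousand.
Unemployment rate = 52.87 / 2,357.78 = 2.24%.
Labor force participation rate = 2,357.78 / 2,957.24 = 79.73%.

Unemployment rate ≈ 2.24%; labor force participation rate ≈ 79.73%.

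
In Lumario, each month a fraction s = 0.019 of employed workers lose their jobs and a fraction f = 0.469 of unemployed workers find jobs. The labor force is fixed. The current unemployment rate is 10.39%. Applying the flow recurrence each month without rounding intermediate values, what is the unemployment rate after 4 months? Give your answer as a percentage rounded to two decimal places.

Unemployment rate after four months ≈ 4.34%.

With a fixed labor force, u_{t+1} = u_t + s·(1−u_t) − f·u_t = u_t·(1−s−f) + s.
Here 1−s−f = 0.512 and s = 0.019.
u_1 = 0.103900 × 0.512 + 0.019 = 0.072197.
u_2 = 0.072197 × 0.512 + 0.019 = 0.055965.
u_3 = 0.055965 × 0.512 + 0.019 = 0.047654.
u_4 = 0.047654 × 0.512 + 0.019 = 0.043399.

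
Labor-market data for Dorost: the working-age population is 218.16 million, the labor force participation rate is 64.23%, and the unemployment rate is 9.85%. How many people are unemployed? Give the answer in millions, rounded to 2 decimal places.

About 13.80 million are unemployed.

Labor force = 0.6423 × 218.16 = 140.12 million.
Unemployed = 0.0985 × 140.12 ≈ 13.80 million.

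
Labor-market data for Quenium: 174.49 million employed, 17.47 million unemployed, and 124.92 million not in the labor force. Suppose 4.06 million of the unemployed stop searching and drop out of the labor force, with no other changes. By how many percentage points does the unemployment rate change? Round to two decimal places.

Initially, labor force = 174.49 + 17.47 = 191.96 million, so u = 17.47/191.96 = 9.10%.
After the change, unemployed and labor force both fall by 4.06 → E = 174.49, U = 13.41, labor force = 187.90 million.
New unemployment rate = 13.41 / 187.90 = 7.14%.
Change = 7.14% − 9.10% = −1.96 percentage points.

The unemployment rate changes by −1.96 percentage points.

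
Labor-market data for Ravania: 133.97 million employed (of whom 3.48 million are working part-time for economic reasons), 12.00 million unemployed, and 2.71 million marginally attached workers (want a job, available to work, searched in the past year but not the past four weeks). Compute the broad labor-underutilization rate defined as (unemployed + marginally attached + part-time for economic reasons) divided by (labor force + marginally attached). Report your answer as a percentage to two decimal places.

Labor force = 133.97 + 12.00 = 145.97 million.
Numerator = 12.00 + 2.71 + 3.48 = 18.19 million.
Denominator = 145.97 + 2.71 = 148.68 million.
Broad rate = 18.19 / 148.68 = 12.23%.

Broad underutilization rate ≈ 12.23%.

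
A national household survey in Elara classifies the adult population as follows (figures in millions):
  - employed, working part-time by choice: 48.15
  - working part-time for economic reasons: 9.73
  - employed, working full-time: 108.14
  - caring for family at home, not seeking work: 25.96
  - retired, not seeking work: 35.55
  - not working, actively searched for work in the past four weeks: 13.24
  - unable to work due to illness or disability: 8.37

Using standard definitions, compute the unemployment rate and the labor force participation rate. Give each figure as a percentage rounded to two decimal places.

Unemployment rate ≈ 7.39%; labor force participation rate ≈ 71.95%.

Employed = 48.15 + 9.73 + 108.14 = 166.02 million (anyone who worked, including part-time for economic reasons, counts as employed).
Unemployed = 13.24 million.
Labor force = 166.02 + 13.24 = 179.26 million.
Not in labor force = 25.96 + 35.55 + 8.37 = 69.88 million (those not working and not actively searching are outside the labor force).
Civilian working-age population = 179.26 + 69.88 = 249.14 million.
Unemployment rate = 13.24 / 179.26 = 7.39%.
Labor force participation rate = 179.26 / 249.14 = 71.95%.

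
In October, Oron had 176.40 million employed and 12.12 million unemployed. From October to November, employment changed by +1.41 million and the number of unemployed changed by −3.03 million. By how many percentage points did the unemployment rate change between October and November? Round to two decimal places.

October: labor force = 176.40 + 12.12 = 188.52; u = 12.12/188.52 = 6.43%.
November: labor force = 177.81 + 9.09 = 186.90; u = 9.09/186.90 = 4.86%.
Change = 4.86% − 6.43% = −1.57 pp.

The unemployment rate changed by −1.57 percentage points.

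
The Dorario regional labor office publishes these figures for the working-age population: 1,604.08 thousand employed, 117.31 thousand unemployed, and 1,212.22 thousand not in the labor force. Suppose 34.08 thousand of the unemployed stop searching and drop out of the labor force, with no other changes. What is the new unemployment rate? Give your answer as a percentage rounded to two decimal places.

New unemployment rate ≈ 4.93%.

Initially, labor force = 1,604.08 + 117.31 = 1,721.39 thousand, so u = 117.31/1,721.39 = 6.81%.
After the change, unemployed and labor force both fall by 34.08 → E = 1,604.08, U = 83.23, labor force = 1,687.31 thousand.
New unemployment rate = 83.23 / 1,687.31 = 4.93%.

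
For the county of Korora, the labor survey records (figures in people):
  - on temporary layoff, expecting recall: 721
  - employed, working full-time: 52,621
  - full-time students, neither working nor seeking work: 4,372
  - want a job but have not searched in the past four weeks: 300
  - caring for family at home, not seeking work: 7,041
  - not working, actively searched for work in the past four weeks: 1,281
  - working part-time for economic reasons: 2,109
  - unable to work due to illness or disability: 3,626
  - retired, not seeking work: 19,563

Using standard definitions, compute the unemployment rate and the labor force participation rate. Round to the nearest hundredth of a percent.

Employed = 52,621 + 2,109 = 54,730 (anyone who worked, including part-time for economic reasons, counts as employed).
Unemployed = 721 + 1,281 = 2,002 (jobless and actively searching, or on temporary layoff).
Labor force = 54,730 + 2,002 = 56,732.
Not in labor force = 4,372 + 300 + 7,041 + 3,626 + 19,563 = 34,902 (those not working and not actively searching are outside the labor force — including those who want a job but have given up searching).
Civilian working-age population = 56,732 + 34,902 = 91,634.
Unemployment rate = 2,002 / 56,732 = 3.53%.
Labor force participation rate = 56,732 / 91,634 = 61.91%.

Unemployment rate ≈ 3.53%; labor force participation rate ≈ 61.91%.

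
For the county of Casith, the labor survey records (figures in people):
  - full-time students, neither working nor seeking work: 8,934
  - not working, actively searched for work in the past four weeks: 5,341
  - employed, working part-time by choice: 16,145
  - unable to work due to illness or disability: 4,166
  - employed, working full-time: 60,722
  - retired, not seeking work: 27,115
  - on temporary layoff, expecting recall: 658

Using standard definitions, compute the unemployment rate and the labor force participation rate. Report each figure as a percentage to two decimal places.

Unemployment rate ≈ 7.24%; labor force participation rate ≈ 67.33%.

Employed = 16,145 + 60,722 = 76,867.
Unemployed = 5,341 + 658 = 5,999 (jobless and actively searching, or on temporary layoff).
Labor force = 76,867 + 5,999 = 82,866.
Not in labor force = 8,934 + 4,166 + 27,115 = 40,215 (those not working and not actively searching are outside the labor force).
Civilian working-age population = 82,866 + 40,215 = 123,081.
Unemployment rate = 5,999 / 82,866 = 7.24%.
Labor force participation rate = 82,866 / 123,081 = 67.33%.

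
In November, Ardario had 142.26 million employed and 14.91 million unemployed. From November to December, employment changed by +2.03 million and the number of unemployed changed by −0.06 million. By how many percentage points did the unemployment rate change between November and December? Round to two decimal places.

The unemployment rate changed by −0.16 percentage points.

November: labor force = 142.26 + 14.91 = 157.17; u = 14.91/157.17 = 9.49%.
December: labor force = 144.29 + 14.85 = 159.14; u = 14.85/159.14 = 9.33%.
Change = 9.33% − 9.49% = −0.16 pp.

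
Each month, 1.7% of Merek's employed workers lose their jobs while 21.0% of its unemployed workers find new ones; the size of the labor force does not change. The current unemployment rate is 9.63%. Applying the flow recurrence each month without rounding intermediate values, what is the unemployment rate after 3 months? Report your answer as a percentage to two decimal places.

Unemployment rate after three months ≈ 8.48%.

With a fixed labor force, u_{t+1} = u_t + s·(1−u_t) − f·u_t = u_t·(1−s−f) + s.
Here 1−s−f = 0.773 and s = 0.017.
u_1 = 0.096300 × 0.773 + 0.017 = 0.091440.
u_2 = 0.091440 × 0.773 + 0.017 = 0.087683.
u_3 = 0.087683 × 0.773 + 0.017 = 0.084779.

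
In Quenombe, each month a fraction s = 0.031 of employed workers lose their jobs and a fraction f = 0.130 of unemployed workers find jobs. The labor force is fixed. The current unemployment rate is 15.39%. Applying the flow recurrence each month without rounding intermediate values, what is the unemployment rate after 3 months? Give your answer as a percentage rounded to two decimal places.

Unemployment rate after three months ≈ 16.97%.

With a fixed labor force, u_{t+1} = u_t + s·(1−u_t) − f·u_t = u_t·(1−s−f) + s.
Here 1−s−f = 0.839 and s = 0.031.
u_1 = 0.153900 × 0.839 + 0.031 = 0.160122.
u_2 = 0.160122 × 0.839 + 0.031 = 0.165342.
u_3 = 0.165342 × 0.839 + 0.031 = 0.169722.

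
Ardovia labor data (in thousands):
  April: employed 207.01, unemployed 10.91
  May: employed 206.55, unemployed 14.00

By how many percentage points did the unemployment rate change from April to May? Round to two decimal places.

April: labor force = 207.01 + 10.91 = 217.92; u = 10.91/217.92 = 5.01%.
May: labor force = 206.55 + 14.00 = 220.55; u = 14.00/220.55 = 6.35%.
Change = 6.35% − 5.01% = +1.34 pp.

The unemployment rate changed by +1.34 percentage points.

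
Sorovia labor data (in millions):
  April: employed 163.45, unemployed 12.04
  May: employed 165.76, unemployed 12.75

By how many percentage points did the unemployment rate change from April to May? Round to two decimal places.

The unemployment rate changed by +0.28 percentage points.

April: labor force = 163.45 + 12.04 = 175.49; u = 12.04/175.49 = 6.86%.
May: labor force = 165.76 + 12.75 = 178.51; u = 12.75/178.51 = 7.14%.
Change = 7.14% − 6.86% = +0.28 pp.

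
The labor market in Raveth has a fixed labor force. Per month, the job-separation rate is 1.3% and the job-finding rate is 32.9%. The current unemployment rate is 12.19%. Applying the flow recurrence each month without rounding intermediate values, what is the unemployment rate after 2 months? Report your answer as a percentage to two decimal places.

With a fixed labor force, u_{t+1} = u_t + s·(1−u_t) − f·u_t = u_t·(1−s−f) + s.
Here 1−s−f = 0.658 and s = 0.013.
u_1 = 0.121900 × 0.658 + 0.013 = 0.093210.
u_2 = 0.093210 × 0.658 + 0.013 = 0.074332.

Unemployment rate after two months ≈ 7.43%.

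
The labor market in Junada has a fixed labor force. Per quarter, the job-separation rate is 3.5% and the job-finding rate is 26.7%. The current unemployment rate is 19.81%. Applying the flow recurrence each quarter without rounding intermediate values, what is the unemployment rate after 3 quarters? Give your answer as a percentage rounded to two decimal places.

With a fixed labor force, u_{t+1} = u_t + s·(1−u_t) − f·u_t = u_t·(1−s−f) + s.
Here 1−s−f = 0.698 and s = 0.035.
u_1 = 0.198100 × 0.698 + 0.035 = 0.173274.
u_2 = 0.173274 × 0.698 + 0.035 = 0.155945.
u_3 = 0.155945 × 0.698 + 0.035 = 0.143850.

Unemployment rate after three quarters ≈ 14.38%.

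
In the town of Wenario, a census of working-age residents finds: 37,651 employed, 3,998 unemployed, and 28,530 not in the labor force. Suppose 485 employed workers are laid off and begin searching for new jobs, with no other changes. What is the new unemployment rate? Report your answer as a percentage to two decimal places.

New unemployment rate ≈ 10.76%.

Initially, labor force = 37,651 + 3,998 = 41,649, so u = 3,998/41,649 = 9.60%.
After the change, employed falls and unemployed rises by 485; labor force unchanged → E = 37,166, U = 4,483, labor force = 41,649.
New unemployment rate = 4,483 / 41,649 = 10.76%.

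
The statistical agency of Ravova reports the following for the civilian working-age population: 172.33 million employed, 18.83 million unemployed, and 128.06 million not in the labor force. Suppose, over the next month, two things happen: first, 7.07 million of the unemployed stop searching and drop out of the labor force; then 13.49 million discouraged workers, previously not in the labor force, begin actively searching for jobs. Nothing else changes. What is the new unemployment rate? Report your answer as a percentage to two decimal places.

New unemployment rate ≈ 12.78%.

Initially, labor force = 172.33 + 18.83 = 191.16 million, so u = 18.83/191.16 = 9.85%.
After the first change, unemployed and labor force both fall by 7.07 → E = 172.33, U = 11.76, labor force = 184.09 million.
After the second change, unemployed and labor force both rise by 13.49 → E = 172.33, U = 25.25, labor force = 197.58 million.
New unemployment rate = 25.25 / 197.58 = 12.78%.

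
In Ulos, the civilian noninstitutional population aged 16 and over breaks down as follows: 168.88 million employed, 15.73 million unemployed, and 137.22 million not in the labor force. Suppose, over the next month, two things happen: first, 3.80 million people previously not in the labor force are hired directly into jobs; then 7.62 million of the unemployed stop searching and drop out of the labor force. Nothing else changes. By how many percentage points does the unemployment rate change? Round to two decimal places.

Initially, labor force = 168.88 + 15.73 = 184.61 million, so u = 15.73/184.61 = 8.52%.
After the first change, employed and labor force both rise by 3.80; unemployed unchanged → E = 172.68, U = 15.73, labor force = 188.41 million.
After the second change, unemployed and labor force both fall by 7.62 → E = 172.68, U = 8.11, labor force = 180.79 million.
New unemployment rate = 8.11 / 180.79 = 4.49%.
Change = 4.49% − 8.52% = −4.03 percentage points.

The unemployment rate changes by −4.03 percentage points.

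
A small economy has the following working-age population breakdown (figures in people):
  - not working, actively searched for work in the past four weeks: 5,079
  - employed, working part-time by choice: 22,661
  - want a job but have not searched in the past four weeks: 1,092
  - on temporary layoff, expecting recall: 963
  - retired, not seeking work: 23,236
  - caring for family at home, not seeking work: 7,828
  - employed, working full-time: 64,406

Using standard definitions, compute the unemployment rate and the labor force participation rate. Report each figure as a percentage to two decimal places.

Unemployment rate ≈ 6.49%; labor force participation rate ≈ 74.33%.

Employed = 22,661 + 64,406 = 87,067.
Unemployed = 5,079 + 963 = 6,042 (jobless and actively searching, or on temporary layoff).
Labor force = 87,067 + 6,042 = 93,109.
Not in labor force = 1,092 + 23,236 + 7,828 = 32,156 (those not working and not actively searching are outside the labor force — including those who want a job but have given up searching).
Civilian working-age population = 93,109 + 32,156 = 125,265.
Unemployment rate = 6,042 / 93,109 = 6.49%.
Labor force participation rate = 93,109 / 125,265 = 74.33%.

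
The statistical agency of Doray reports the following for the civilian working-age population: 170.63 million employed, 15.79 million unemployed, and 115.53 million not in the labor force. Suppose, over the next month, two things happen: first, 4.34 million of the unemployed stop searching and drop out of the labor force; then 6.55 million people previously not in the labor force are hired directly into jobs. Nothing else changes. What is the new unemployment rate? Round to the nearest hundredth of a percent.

New unemployment rate ≈ 6.07%.

Initially, labor force = 170.63 + 15.79 = 186.42 million, so u = 15.79/186.42 = 8.47%.
After the first change, unemployed and labor force both fall by 4.34 → E = 170.63, U = 11.45, labor force = 182.08 million.
After the second change, employed and labor force both rise by 6.55; unemployed unchanged → E = 177.18, U = 11.45, labor force = 188.63 million.
New unemployment rate = 11.45 / 188.63 = 6.07%.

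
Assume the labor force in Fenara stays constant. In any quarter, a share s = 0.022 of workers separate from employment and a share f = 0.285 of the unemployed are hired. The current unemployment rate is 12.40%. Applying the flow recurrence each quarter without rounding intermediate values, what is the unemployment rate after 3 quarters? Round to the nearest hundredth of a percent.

With a fixed labor force, u_{t+1} = u_t + s·(1−u_t) − f·u_t = u_t·(1−s−f) + s.
Here 1−s−f = 0.693 and s = 0.022.
u_1 = 0.124000 × 0.693 + 0.022 = 0.107932.
u_2 = 0.107932 × 0.693 + 0.022 = 0.096797.
u_3 = 0.096797 × 0.693 + 0.022 = 0.089080.

Unemployment rate after three quarters ≈ 8.91%.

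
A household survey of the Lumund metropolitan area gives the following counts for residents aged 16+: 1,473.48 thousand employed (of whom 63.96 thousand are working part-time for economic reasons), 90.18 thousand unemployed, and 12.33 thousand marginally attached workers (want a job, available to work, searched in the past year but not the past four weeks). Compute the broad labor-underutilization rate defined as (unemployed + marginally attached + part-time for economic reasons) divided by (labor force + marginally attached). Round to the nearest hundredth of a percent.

Labor force = 1,473.48 + 90.18 = 1,563.66 thousand.
Numerator = 90.18 + 12.33 + 63.96 = 166.47 thousand.
Denominator = 1,563.66 + 12.33 = 1,575.99 thousand.
Broad rate = 166.47 / 1,575.99 = 10.56%.

Broad underutilization rate ≈ 10.56%.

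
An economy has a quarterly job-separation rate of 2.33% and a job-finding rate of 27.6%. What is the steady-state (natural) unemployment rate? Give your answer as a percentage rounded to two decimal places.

Steady-state unemployment rate ≈ 7.78%.

At steady state the flows balance: s·E = f·U, so U/(E+U) = s/(s+f).
u* = 2.33 / (2.33 + 27.6) = 2.33 / 29.93 = 7.78%.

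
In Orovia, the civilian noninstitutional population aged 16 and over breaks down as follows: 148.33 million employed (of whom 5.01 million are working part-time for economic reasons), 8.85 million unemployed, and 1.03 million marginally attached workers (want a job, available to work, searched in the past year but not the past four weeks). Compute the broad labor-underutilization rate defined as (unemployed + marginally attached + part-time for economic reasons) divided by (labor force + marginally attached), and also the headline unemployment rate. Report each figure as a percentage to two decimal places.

Broad underutilization rate ≈ 9.41%; headline unemployment rate ≈ 5.63%.

Labor force = 148.33 + 8.85 = 157.18 million.
Numerator = 8.85 + 1.03 + 5.01 = 14.89 million.
Denominator = 157.18 + 1.03 = 158.21 million.
Broad rate = 14.89 / 158.21 = 9.41%.
Headline unemployment rate = 8.85 / 157.18 = 5.63%.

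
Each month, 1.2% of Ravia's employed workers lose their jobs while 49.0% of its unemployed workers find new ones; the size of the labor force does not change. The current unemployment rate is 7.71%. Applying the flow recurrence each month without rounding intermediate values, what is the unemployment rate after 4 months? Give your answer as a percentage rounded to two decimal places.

Unemployment rate after four months ≈ 2.72%.

With a fixed labor force, u_{t+1} = u_t + s·(1−u_t) − f·u_t = u_t·(1−s−f) + s.
Here 1−s−f = 0.498 and s = 0.012.
u_1 = 0.077100 × 0.498 + 0.012 = 0.050396.
u_2 = 0.050396 × 0.498 + 0.012 = 0.037097.
u_3 = 0.037097 × 0.498 + 0.012 = 0.030474.
u_4 = 0.030474 × 0.498 + 0.012 = 0.027176.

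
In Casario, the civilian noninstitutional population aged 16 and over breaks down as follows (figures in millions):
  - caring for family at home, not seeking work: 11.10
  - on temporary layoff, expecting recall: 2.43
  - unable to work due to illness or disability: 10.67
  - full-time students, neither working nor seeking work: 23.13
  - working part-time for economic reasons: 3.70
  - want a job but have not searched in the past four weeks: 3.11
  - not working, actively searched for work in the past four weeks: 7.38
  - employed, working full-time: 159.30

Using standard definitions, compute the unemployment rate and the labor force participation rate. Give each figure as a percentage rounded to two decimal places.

Employed = 3.70 + 159.30 = 163.00 million (anyone who worked, including part-time for economic reasons, counts as employed).
Unemployed = 2.43 + 7.38 = 9.81 million (jobless and actively searching, or on temporary layoff).
Labor force = 163.00 + 9.81 = 172.81 million.
Not in labor force = 11.10 + 10.67 + 23.13 + 3.11 = 48.01 million (those not working and not actively searching are outside the labor force — including those who want a job but have given up searching).
Civilian working-age population = 172.81 + 48.01 = 220.82 million.
Unemployment rate = 9.81 / 172.81 = 5.68%.
Labor force participation rate = 172.81 / 220.82 = 78.26%.

Unemployment rate ≈ 5.68%; labor force participation rate ≈ 78.26%.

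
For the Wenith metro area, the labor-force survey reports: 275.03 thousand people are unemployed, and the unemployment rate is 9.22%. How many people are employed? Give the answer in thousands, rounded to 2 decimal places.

About 2,707.94 thousand are employed.

Labor force = U / u = 275.03 / 0.0922 ≈ 2,982.97 thousand.
Employed = labor force − unemployed = 2,982.97 − 275.03 = 2,707.94 thousand.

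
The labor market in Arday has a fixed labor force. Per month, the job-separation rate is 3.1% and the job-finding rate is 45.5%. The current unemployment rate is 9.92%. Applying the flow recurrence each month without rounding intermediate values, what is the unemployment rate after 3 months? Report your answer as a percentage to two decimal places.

With a fixed labor force, u_{t+1} = u_t + s·(1−u_t) − f·u_t = u_t·(1−s−f) + s.
Here 1−s−f = 0.514 and s = 0.031.
u_1 = 0.099200 × 0.514 + 0.031 = 0.081989.
u_2 = 0.081989 × 0.514 + 0.031 = 0.073142.
u_3 = 0.073142 × 0.514 + 0.031 = 0.068595.

Unemployment rate after three months ≈ 6.86%.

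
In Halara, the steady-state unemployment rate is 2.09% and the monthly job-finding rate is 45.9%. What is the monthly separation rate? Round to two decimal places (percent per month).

Separation rate ≈ 0.98% per month.

From u* = s/(s+f): s = u·f/(1−u).
s = 0.0209 × 45.9 / (1 − 0.0209) = 0.9593 / 0.9791 ≈ 0.98% per month.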